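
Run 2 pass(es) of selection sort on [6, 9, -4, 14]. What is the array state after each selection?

Pass 1: Select minimum -4 at index 2, swap -> [-4, 9, 6, 14]
Pass 2: Select minimum 6 at index 2, swap -> [-4, 6, 9, 14]


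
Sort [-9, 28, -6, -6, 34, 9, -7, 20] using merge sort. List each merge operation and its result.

Divide and conquer:
  Merge [-9] + [28] -> [-9, 28]
  Merge [-6] + [-6] -> [-6, -6]
  Merge [-9, 28] + [-6, -6] -> [-9, -6, -6, 28]
  Merge [34] + [9] -> [9, 34]
  Merge [-7] + [20] -> [-7, 20]
  Merge [9, 34] + [-7, 20] -> [-7, 9, 20, 34]
  Merge [-9, -6, -6, 28] + [-7, 9, 20, 34] -> [-9, -7, -6, -6, 9, 20, 28, 34]


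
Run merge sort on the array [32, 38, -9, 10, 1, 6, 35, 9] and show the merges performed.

Divide and conquer:
  Merge [32] + [38] -> [32, 38]
  Merge [-9] + [10] -> [-9, 10]
  Merge [32, 38] + [-9, 10] -> [-9, 10, 32, 38]
  Merge [1] + [6] -> [1, 6]
  Merge [35] + [9] -> [9, 35]
  Merge [1, 6] + [9, 35] -> [1, 6, 9, 35]
  Merge [-9, 10, 32, 38] + [1, 6, 9, 35] -> [-9, 1, 6, 9, 10, 32, 35, 38]


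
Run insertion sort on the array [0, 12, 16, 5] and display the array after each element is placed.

First element 0 is already 'sorted'
Insert 12: shifted 0 elements -> [0, 12, 16, 5]
Insert 16: shifted 0 elements -> [0, 12, 16, 5]
Insert 5: shifted 2 elements -> [0, 5, 12, 16]


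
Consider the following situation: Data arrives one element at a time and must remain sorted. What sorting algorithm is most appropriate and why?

Best choice: Insertion sort
Reason: Insertion sort naturally handles online/streaming input by inserting each new element into sorted position


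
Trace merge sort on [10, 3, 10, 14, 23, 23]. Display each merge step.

Divide and conquer:
  Merge [3] + [10] -> [3, 10]
  Merge [10] + [3, 10] -> [3, 10, 10]
  Merge [23] + [23] -> [23, 23]
  Merge [14] + [23, 23] -> [14, 23, 23]
  Merge [3, 10, 10] + [14, 23, 23] -> [3, 10, 10, 14, 23, 23]


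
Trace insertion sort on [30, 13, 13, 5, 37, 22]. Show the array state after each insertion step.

First element 30 is already 'sorted'
Insert 13: shifted 1 elements -> [13, 30, 13, 5, 37, 22]
Insert 13: shifted 1 elements -> [13, 13, 30, 5, 37, 22]
Insert 5: shifted 3 elements -> [5, 13, 13, 30, 37, 22]
Insert 37: shifted 0 elements -> [5, 13, 13, 30, 37, 22]
Insert 22: shifted 2 elements -> [5, 13, 13, 22, 30, 37]


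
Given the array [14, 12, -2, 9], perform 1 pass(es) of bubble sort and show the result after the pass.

After pass 1: [12, -2, 9, 14] (3 swaps)
Total swaps: 3


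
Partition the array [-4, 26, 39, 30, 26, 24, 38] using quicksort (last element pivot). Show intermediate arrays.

Partition 1: pivot=38 at index 5 -> [-4, 26, 30, 26, 24, 38, 39]
Partition 2: pivot=24 at index 1 -> [-4, 24, 30, 26, 26, 38, 39]
Partition 3: pivot=26 at index 3 -> [-4, 24, 26, 26, 30, 38, 39]


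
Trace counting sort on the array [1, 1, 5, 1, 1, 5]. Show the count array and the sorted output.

Count array: [0, 4, 0, 0, 0, 2]
(count[i] = number of elements equal to i)
Cumulative count: [0, 4, 4, 4, 4, 6]
Sorted: [1, 1, 1, 1, 5, 5]


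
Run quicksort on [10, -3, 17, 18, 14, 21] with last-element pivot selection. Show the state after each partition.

Partition 1: pivot=21 at index 5 -> [10, -3, 17, 18, 14, 21]
Partition 2: pivot=14 at index 2 -> [10, -3, 14, 18, 17, 21]
Partition 3: pivot=-3 at index 0 -> [-3, 10, 14, 18, 17, 21]
Partition 4: pivot=17 at index 3 -> [-3, 10, 14, 17, 18, 21]


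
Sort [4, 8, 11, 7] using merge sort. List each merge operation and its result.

Divide and conquer:
  Merge [4] + [8] -> [4, 8]
  Merge [11] + [7] -> [7, 11]
  Merge [4, 8] + [7, 11] -> [4, 7, 8, 11]


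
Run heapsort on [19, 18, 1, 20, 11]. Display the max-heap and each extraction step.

Build heap: [20, 19, 1, 18, 11]
Extract 20: [19, 18, 1, 11, 20]
Extract 19: [18, 11, 1, 19, 20]
Extract 18: [11, 1, 18, 19, 20]
Extract 11: [1, 11, 18, 19, 20]


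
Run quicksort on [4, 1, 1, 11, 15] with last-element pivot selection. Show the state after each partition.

Partition 1: pivot=15 at index 4 -> [4, 1, 1, 11, 15]
Partition 2: pivot=11 at index 3 -> [4, 1, 1, 11, 15]
Partition 3: pivot=1 at index 1 -> [1, 1, 4, 11, 15]


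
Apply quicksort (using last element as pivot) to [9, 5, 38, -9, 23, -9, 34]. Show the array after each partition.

Partition 1: pivot=34 at index 5 -> [9, 5, -9, 23, -9, 34, 38]
Partition 2: pivot=-9 at index 1 -> [-9, -9, 9, 23, 5, 34, 38]
Partition 3: pivot=5 at index 2 -> [-9, -9, 5, 23, 9, 34, 38]
Partition 4: pivot=9 at index 3 -> [-9, -9, 5, 9, 23, 34, 38]


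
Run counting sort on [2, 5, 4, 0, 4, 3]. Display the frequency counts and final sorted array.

Count array: [1, 0, 1, 1, 2, 1]
(count[i] = number of elements equal to i)
Cumulative count: [1, 1, 2, 3, 5, 6]
Sorted: [0, 2, 3, 4, 4, 5]


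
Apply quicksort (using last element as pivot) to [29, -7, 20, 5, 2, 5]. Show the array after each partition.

Partition 1: pivot=5 at index 3 -> [-7, 5, 2, 5, 20, 29]
Partition 2: pivot=2 at index 1 -> [-7, 2, 5, 5, 20, 29]
Partition 3: pivot=29 at index 5 -> [-7, 2, 5, 5, 20, 29]


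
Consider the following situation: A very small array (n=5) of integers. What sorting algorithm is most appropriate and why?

Best choice: Insertion sort
Reason: For tiny inputs the O(n^2) overhead is negligible and insertion sort has minimal constant factors


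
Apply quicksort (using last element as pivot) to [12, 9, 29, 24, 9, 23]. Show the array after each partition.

Partition 1: pivot=23 at index 3 -> [12, 9, 9, 23, 29, 24]
Partition 2: pivot=9 at index 1 -> [9, 9, 12, 23, 29, 24]
Partition 3: pivot=24 at index 4 -> [9, 9, 12, 23, 24, 29]


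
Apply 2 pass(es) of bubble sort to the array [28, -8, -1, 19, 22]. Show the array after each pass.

After pass 1: [-8, -1, 19, 22, 28] (4 swaps)
After pass 2: [-8, -1, 19, 22, 28] (0 swaps)
Total swaps: 4


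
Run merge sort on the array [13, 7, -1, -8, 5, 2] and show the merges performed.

Divide and conquer:
  Merge [7] + [-1] -> [-1, 7]
  Merge [13] + [-1, 7] -> [-1, 7, 13]
  Merge [5] + [2] -> [2, 5]
  Merge [-8] + [2, 5] -> [-8, 2, 5]
  Merge [-1, 7, 13] + [-8, 2, 5] -> [-8, -1, 2, 5, 7, 13]


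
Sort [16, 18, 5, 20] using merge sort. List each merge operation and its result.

Divide and conquer:
  Merge [16] + [18] -> [16, 18]
  Merge [5] + [20] -> [5, 20]
  Merge [16, 18] + [5, 20] -> [5, 16, 18, 20]


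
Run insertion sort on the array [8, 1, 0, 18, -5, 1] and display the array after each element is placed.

First element 8 is already 'sorted'
Insert 1: shifted 1 elements -> [1, 8, 0, 18, -5, 1]
Insert 0: shifted 2 elements -> [0, 1, 8, 18, -5, 1]
Insert 18: shifted 0 elements -> [0, 1, 8, 18, -5, 1]
Insert -5: shifted 4 elements -> [-5, 0, 1, 8, 18, 1]
Insert 1: shifted 2 elements -> [-5, 0, 1, 1, 8, 18]


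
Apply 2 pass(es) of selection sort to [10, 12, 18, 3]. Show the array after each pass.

Pass 1: Select minimum 3 at index 3, swap -> [3, 12, 18, 10]
Pass 2: Select minimum 10 at index 3, swap -> [3, 10, 18, 12]


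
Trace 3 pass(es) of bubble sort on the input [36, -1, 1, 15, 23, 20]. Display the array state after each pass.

After pass 1: [-1, 1, 15, 23, 20, 36] (5 swaps)
After pass 2: [-1, 1, 15, 20, 23, 36] (1 swaps)
After pass 3: [-1, 1, 15, 20, 23, 36] (0 swaps)
Total swaps: 6


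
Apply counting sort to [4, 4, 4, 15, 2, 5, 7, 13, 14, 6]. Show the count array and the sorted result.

Count array: [0, 0, 1, 0, 3, 1, 1, 1, 0, 0, 0, 0, 0, 1, 1, 1]
(count[i] = number of elements equal to i)
Cumulative count: [0, 0, 1, 1, 4, 5, 6, 7, 7, 7, 7, 7, 7, 8, 9, 10]
Sorted: [2, 4, 4, 4, 5, 6, 7, 13, 14, 15]


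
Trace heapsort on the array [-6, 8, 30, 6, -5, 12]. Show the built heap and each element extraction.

Build heap: [30, 8, 12, 6, -5, -6]
Extract 30: [12, 8, -6, 6, -5, 30]
Extract 12: [8, 6, -6, -5, 12, 30]
Extract 8: [6, -5, -6, 8, 12, 30]
Extract 6: [-5, -6, 6, 8, 12, 30]
Extract -5: [-6, -5, 6, 8, 12, 30]


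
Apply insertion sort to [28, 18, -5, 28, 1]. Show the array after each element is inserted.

First element 28 is already 'sorted'
Insert 18: shifted 1 elements -> [18, 28, -5, 28, 1]
Insert -5: shifted 2 elements -> [-5, 18, 28, 28, 1]
Insert 28: shifted 0 elements -> [-5, 18, 28, 28, 1]
Insert 1: shifted 3 elements -> [-5, 1, 18, 28, 28]


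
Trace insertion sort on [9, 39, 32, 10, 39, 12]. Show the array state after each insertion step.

First element 9 is already 'sorted'
Insert 39: shifted 0 elements -> [9, 39, 32, 10, 39, 12]
Insert 32: shifted 1 elements -> [9, 32, 39, 10, 39, 12]
Insert 10: shifted 2 elements -> [9, 10, 32, 39, 39, 12]
Insert 39: shifted 0 elements -> [9, 10, 32, 39, 39, 12]
Insert 12: shifted 3 elements -> [9, 10, 12, 32, 39, 39]


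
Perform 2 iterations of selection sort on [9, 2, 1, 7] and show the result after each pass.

Pass 1: Select minimum 1 at index 2, swap -> [1, 2, 9, 7]
Pass 2: Select minimum 2 at index 1, swap -> [1, 2, 9, 7]


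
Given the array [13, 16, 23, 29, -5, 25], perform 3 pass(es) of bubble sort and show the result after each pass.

After pass 1: [13, 16, 23, -5, 25, 29] (2 swaps)
After pass 2: [13, 16, -5, 23, 25, 29] (1 swaps)
After pass 3: [13, -5, 16, 23, 25, 29] (1 swaps)
Total swaps: 4


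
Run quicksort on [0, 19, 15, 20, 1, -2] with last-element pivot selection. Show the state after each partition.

Partition 1: pivot=-2 at index 0 -> [-2, 19, 15, 20, 1, 0]
Partition 2: pivot=0 at index 1 -> [-2, 0, 15, 20, 1, 19]
Partition 3: pivot=19 at index 4 -> [-2, 0, 15, 1, 19, 20]
Partition 4: pivot=1 at index 2 -> [-2, 0, 1, 15, 19, 20]


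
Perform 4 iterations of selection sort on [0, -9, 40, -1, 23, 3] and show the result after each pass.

Pass 1: Select minimum -9 at index 1, swap -> [-9, 0, 40, -1, 23, 3]
Pass 2: Select minimum -1 at index 3, swap -> [-9, -1, 40, 0, 23, 3]
Pass 3: Select minimum 0 at index 3, swap -> [-9, -1, 0, 40, 23, 3]
Pass 4: Select minimum 3 at index 5, swap -> [-9, -1, 0, 3, 23, 40]


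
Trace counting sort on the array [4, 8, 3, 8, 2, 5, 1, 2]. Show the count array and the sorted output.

Count array: [0, 1, 2, 1, 1, 1, 0, 0, 2]
(count[i] = number of elements equal to i)
Cumulative count: [0, 1, 3, 4, 5, 6, 6, 6, 8]
Sorted: [1, 2, 2, 3, 4, 5, 8, 8]


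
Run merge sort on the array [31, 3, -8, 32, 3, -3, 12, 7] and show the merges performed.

Divide and conquer:
  Merge [31] + [3] -> [3, 31]
  Merge [-8] + [32] -> [-8, 32]
  Merge [3, 31] + [-8, 32] -> [-8, 3, 31, 32]
  Merge [3] + [-3] -> [-3, 3]
  Merge [12] + [7] -> [7, 12]
  Merge [-3, 3] + [7, 12] -> [-3, 3, 7, 12]
  Merge [-8, 3, 31, 32] + [-3, 3, 7, 12] -> [-8, -3, 3, 3, 7, 12, 31, 32]


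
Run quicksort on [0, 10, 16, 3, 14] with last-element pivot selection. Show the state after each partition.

Partition 1: pivot=14 at index 3 -> [0, 10, 3, 14, 16]
Partition 2: pivot=3 at index 1 -> [0, 3, 10, 14, 16]


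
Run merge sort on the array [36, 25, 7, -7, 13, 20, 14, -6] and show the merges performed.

Divide and conquer:
  Merge [36] + [25] -> [25, 36]
  Merge [7] + [-7] -> [-7, 7]
  Merge [25, 36] + [-7, 7] -> [-7, 7, 25, 36]
  Merge [13] + [20] -> [13, 20]
  Merge [14] + [-6] -> [-6, 14]
  Merge [13, 20] + [-6, 14] -> [-6, 13, 14, 20]
  Merge [-7, 7, 25, 36] + [-6, 13, 14, 20] -> [-7, -6, 7, 13, 14, 20, 25, 36]


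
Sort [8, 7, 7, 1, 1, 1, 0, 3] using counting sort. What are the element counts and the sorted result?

Count array: [1, 3, 0, 1, 0, 0, 0, 2, 1]
(count[i] = number of elements equal to i)
Cumulative count: [1, 4, 4, 5, 5, 5, 5, 7, 8]
Sorted: [0, 1, 1, 1, 3, 7, 7, 8]


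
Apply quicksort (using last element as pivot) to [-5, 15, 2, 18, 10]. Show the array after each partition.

Partition 1: pivot=10 at index 2 -> [-5, 2, 10, 18, 15]
Partition 2: pivot=2 at index 1 -> [-5, 2, 10, 18, 15]
Partition 3: pivot=15 at index 3 -> [-5, 2, 10, 15, 18]


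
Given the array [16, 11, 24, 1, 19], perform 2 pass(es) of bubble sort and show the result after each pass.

After pass 1: [11, 16, 1, 19, 24] (3 swaps)
After pass 2: [11, 1, 16, 19, 24] (1 swaps)
Total swaps: 4


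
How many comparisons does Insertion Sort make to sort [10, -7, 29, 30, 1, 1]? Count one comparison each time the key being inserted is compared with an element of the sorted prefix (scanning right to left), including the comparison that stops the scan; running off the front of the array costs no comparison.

Insert -7: 10 > -7 (shift), reached front = 1 comparison(s) -> [-7, 10, 29, 30, 1, 1]
Insert 29: 10 <= 29 (stop) = 1 comparison(s) -> [-7, 10, 29, 30, 1, 1]
Insert 30: 29 <= 30 (stop) = 1 comparison(s) -> [-7, 10, 29, 30, 1, 1]
Insert 1: 30 > 1 (shift), 29 > 1 (shift), 10 > 1 (shift), -7 <= 1 (stop) = 4 comparison(s) -> [-7, 1, 10, 29, 30, 1]
Insert 1: 30 > 1 (shift), 29 > 1 (shift), 10 > 1 (shift), 1 <= 1 (stop) = 4 comparison(s) -> [-7, 1, 1, 10, 29, 30]
Total comparisons: 1 + 1 + 1 + 4 + 4 = 11


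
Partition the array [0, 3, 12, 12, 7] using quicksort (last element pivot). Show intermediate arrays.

Partition 1: pivot=7 at index 2 -> [0, 3, 7, 12, 12]
Partition 2: pivot=3 at index 1 -> [0, 3, 7, 12, 12]
Partition 3: pivot=12 at index 4 -> [0, 3, 7, 12, 12]


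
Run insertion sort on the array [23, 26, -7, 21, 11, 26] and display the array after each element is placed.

First element 23 is already 'sorted'
Insert 26: shifted 0 elements -> [23, 26, -7, 21, 11, 26]
Insert -7: shifted 2 elements -> [-7, 23, 26, 21, 11, 26]
Insert 21: shifted 2 elements -> [-7, 21, 23, 26, 11, 26]
Insert 11: shifted 3 elements -> [-7, 11, 21, 23, 26, 26]
Insert 26: shifted 0 elements -> [-7, 11, 21, 23, 26, 26]


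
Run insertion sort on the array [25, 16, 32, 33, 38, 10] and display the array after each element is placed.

First element 25 is already 'sorted'
Insert 16: shifted 1 elements -> [16, 25, 32, 33, 38, 10]
Insert 32: shifted 0 elements -> [16, 25, 32, 33, 38, 10]
Insert 33: shifted 0 elements -> [16, 25, 32, 33, 38, 10]
Insert 38: shifted 0 elements -> [16, 25, 32, 33, 38, 10]
Insert 10: shifted 5 elements -> [10, 16, 25, 32, 33, 38]


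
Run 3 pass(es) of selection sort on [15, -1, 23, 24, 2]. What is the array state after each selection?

Pass 1: Select minimum -1 at index 1, swap -> [-1, 15, 23, 24, 2]
Pass 2: Select minimum 2 at index 4, swap -> [-1, 2, 23, 24, 15]
Pass 3: Select minimum 15 at index 4, swap -> [-1, 2, 15, 24, 23]


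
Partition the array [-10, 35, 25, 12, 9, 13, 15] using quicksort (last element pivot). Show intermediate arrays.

Partition 1: pivot=15 at index 4 -> [-10, 12, 9, 13, 15, 35, 25]
Partition 2: pivot=13 at index 3 -> [-10, 12, 9, 13, 15, 35, 25]
Partition 3: pivot=9 at index 1 -> [-10, 9, 12, 13, 15, 35, 25]
Partition 4: pivot=25 at index 5 -> [-10, 9, 12, 13, 15, 25, 35]


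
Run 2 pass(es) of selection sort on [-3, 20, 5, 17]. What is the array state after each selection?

Pass 1: Select minimum -3 at index 0, swap -> [-3, 20, 5, 17]
Pass 2: Select minimum 5 at index 2, swap -> [-3, 5, 20, 17]


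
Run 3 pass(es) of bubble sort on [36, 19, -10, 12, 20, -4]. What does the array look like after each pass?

After pass 1: [19, -10, 12, 20, -4, 36] (5 swaps)
After pass 2: [-10, 12, 19, -4, 20, 36] (3 swaps)
After pass 3: [-10, 12, -4, 19, 20, 36] (1 swaps)
Total swaps: 9


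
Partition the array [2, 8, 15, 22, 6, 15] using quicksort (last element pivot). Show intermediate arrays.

Partition 1: pivot=15 at index 4 -> [2, 8, 15, 6, 15, 22]
Partition 2: pivot=6 at index 1 -> [2, 6, 15, 8, 15, 22]
Partition 3: pivot=8 at index 2 -> [2, 6, 8, 15, 15, 22]


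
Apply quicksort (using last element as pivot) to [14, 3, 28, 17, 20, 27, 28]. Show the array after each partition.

Partition 1: pivot=28 at index 6 -> [14, 3, 28, 17, 20, 27, 28]
Partition 2: pivot=27 at index 4 -> [14, 3, 17, 20, 27, 28, 28]
Partition 3: pivot=20 at index 3 -> [14, 3, 17, 20, 27, 28, 28]
Partition 4: pivot=17 at index 2 -> [14, 3, 17, 20, 27, 28, 28]
Partition 5: pivot=3 at index 0 -> [3, 14, 17, 20, 27, 28, 28]


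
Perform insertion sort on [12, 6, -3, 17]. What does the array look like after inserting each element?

First element 12 is already 'sorted'
Insert 6: shifted 1 elements -> [6, 12, -3, 17]
Insert -3: shifted 2 elements -> [-3, 6, 12, 17]
Insert 17: shifted 0 elements -> [-3, 6, 12, 17]


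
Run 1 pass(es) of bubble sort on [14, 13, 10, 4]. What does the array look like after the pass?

After pass 1: [13, 10, 4, 14] (3 swaps)
Total swaps: 3


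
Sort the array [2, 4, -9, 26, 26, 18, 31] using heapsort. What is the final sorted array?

Build heap: [31, 26, 18, 4, 26, 2, -9]
Extract 31: [26, 26, 18, 4, -9, 2, 31]
Extract 26: [26, 4, 18, 2, -9, 26, 31]
Extract 26: [18, 4, -9, 2, 26, 26, 31]
Extract 18: [4, 2, -9, 18, 26, 26, 31]
Extract 4: [2, -9, 4, 18, 26, 26, 31]
Extract 2: [-9, 2, 4, 18, 26, 26, 31]


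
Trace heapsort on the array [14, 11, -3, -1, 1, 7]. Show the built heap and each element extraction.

Build heap: [14, 11, 7, -1, 1, -3]
Extract 14: [11, 1, 7, -1, -3, 14]
Extract 11: [7, 1, -3, -1, 11, 14]
Extract 7: [1, -1, -3, 7, 11, 14]
Extract 1: [-1, -3, 1, 7, 11, 14]
Extract -1: [-3, -1, 1, 7, 11, 14]


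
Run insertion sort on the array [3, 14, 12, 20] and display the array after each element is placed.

First element 3 is already 'sorted'
Insert 14: shifted 0 elements -> [3, 14, 12, 20]
Insert 12: shifted 1 elements -> [3, 12, 14, 20]
Insert 20: shifted 0 elements -> [3, 12, 14, 20]


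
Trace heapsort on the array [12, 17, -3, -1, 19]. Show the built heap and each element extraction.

Build heap: [19, 17, -3, -1, 12]
Extract 19: [17, 12, -3, -1, 19]
Extract 17: [12, -1, -3, 17, 19]
Extract 12: [-1, -3, 12, 17, 19]
Extract -1: [-3, -1, 12, 17, 19]


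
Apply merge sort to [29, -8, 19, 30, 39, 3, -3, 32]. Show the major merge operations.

Divide and conquer:
  Merge [29] + [-8] -> [-8, 29]
  Merge [19] + [30] -> [19, 30]
  Merge [-8, 29] + [19, 30] -> [-8, 19, 29, 30]
  Merge [39] + [3] -> [3, 39]
  Merge [-3] + [32] -> [-3, 32]
  Merge [3, 39] + [-3, 32] -> [-3, 3, 32, 39]
  Merge [-8, 19, 29, 30] + [-3, 3, 32, 39] -> [-8, -3, 3, 19, 29, 30, 32, 39]


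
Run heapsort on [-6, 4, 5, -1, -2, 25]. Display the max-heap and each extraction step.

Build heap: [25, 4, 5, -1, -2, -6]
Extract 25: [5, 4, -6, -1, -2, 25]
Extract 5: [4, -1, -6, -2, 5, 25]
Extract 4: [-1, -2, -6, 4, 5, 25]
Extract -1: [-2, -6, -1, 4, 5, 25]
Extract -2: [-6, -2, -1, 4, 5, 25]


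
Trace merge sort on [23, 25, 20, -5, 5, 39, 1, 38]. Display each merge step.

Divide and conquer:
  Merge [23] + [25] -> [23, 25]
  Merge [20] + [-5] -> [-5, 20]
  Merge [23, 25] + [-5, 20] -> [-5, 20, 23, 25]
  Merge [5] + [39] -> [5, 39]
  Merge [1] + [38] -> [1, 38]
  Merge [5, 39] + [1, 38] -> [1, 5, 38, 39]
  Merge [-5, 20, 23, 25] + [1, 5, 38, 39] -> [-5, 1, 5, 20, 23, 25, 38, 39]


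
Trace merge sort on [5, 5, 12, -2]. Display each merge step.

Divide and conquer:
  Merge [5] + [5] -> [5, 5]
  Merge [12] + [-2] -> [-2, 12]
  Merge [5, 5] + [-2, 12] -> [-2, 5, 5, 12]


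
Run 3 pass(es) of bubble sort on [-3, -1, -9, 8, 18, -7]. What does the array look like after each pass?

After pass 1: [-3, -9, -1, 8, -7, 18] (2 swaps)
After pass 2: [-9, -3, -1, -7, 8, 18] (2 swaps)
After pass 3: [-9, -3, -7, -1, 8, 18] (1 swaps)
Total swaps: 5


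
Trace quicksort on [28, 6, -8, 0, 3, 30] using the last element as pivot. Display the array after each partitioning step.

Partition 1: pivot=30 at index 5 -> [28, 6, -8, 0, 3, 30]
Partition 2: pivot=3 at index 2 -> [-8, 0, 3, 6, 28, 30]
Partition 3: pivot=0 at index 1 -> [-8, 0, 3, 6, 28, 30]
Partition 4: pivot=28 at index 4 -> [-8, 0, 3, 6, 28, 30]


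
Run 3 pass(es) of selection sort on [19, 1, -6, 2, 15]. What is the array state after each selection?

Pass 1: Select minimum -6 at index 2, swap -> [-6, 1, 19, 2, 15]
Pass 2: Select minimum 1 at index 1, swap -> [-6, 1, 19, 2, 15]
Pass 3: Select minimum 2 at index 3, swap -> [-6, 1, 2, 19, 15]


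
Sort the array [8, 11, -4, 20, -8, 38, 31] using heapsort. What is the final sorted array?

Build heap: [38, 20, 31, 11, -8, -4, 8]
Extract 38: [31, 20, 8, 11, -8, -4, 38]
Extract 31: [20, 11, 8, -4, -8, 31, 38]
Extract 20: [11, -4, 8, -8, 20, 31, 38]
Extract 11: [8, -4, -8, 11, 20, 31, 38]
Extract 8: [-4, -8, 8, 11, 20, 31, 38]
Extract -4: [-8, -4, 8, 11, 20, 31, 38]


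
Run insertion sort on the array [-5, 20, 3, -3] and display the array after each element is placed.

First element -5 is already 'sorted'
Insert 20: shifted 0 elements -> [-5, 20, 3, -3]
Insert 3: shifted 1 elements -> [-5, 3, 20, -3]
Insert -3: shifted 2 elements -> [-5, -3, 3, 20]


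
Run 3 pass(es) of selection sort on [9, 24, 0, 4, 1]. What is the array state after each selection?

Pass 1: Select minimum 0 at index 2, swap -> [0, 24, 9, 4, 1]
Pass 2: Select minimum 1 at index 4, swap -> [0, 1, 9, 4, 24]
Pass 3: Select minimum 4 at index 3, swap -> [0, 1, 4, 9, 24]


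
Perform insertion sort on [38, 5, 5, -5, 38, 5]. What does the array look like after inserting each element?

First element 38 is already 'sorted'
Insert 5: shifted 1 elements -> [5, 38, 5, -5, 38, 5]
Insert 5: shifted 1 elements -> [5, 5, 38, -5, 38, 5]
Insert -5: shifted 3 elements -> [-5, 5, 5, 38, 38, 5]
Insert 38: shifted 0 elements -> [-5, 5, 5, 38, 38, 5]
Insert 5: shifted 2 elements -> [-5, 5, 5, 5, 38, 38]


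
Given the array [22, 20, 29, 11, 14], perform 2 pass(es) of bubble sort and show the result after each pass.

After pass 1: [20, 22, 11, 14, 29] (3 swaps)
After pass 2: [20, 11, 14, 22, 29] (2 swaps)
Total swaps: 5


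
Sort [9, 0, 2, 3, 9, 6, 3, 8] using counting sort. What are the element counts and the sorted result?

Count array: [1, 0, 1, 2, 0, 0, 1, 0, 1, 2]
(count[i] = number of elements equal to i)
Cumulative count: [1, 1, 2, 4, 4, 4, 5, 5, 6, 8]
Sorted: [0, 2, 3, 3, 6, 8, 9, 9]


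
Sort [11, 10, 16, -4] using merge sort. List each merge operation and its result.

Divide and conquer:
  Merge [11] + [10] -> [10, 11]
  Merge [16] + [-4] -> [-4, 16]
  Merge [10, 11] + [-4, 16] -> [-4, 10, 11, 16]


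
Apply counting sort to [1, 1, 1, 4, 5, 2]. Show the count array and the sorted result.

Count array: [0, 3, 1, 0, 1, 1]
(count[i] = number of elements equal to i)
Cumulative count: [0, 3, 4, 4, 5, 6]
Sorted: [1, 1, 1, 2, 4, 5]


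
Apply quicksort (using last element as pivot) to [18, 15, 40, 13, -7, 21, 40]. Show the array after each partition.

Partition 1: pivot=40 at index 6 -> [18, 15, 40, 13, -7, 21, 40]
Partition 2: pivot=21 at index 4 -> [18, 15, 13, -7, 21, 40, 40]
Partition 3: pivot=-7 at index 0 -> [-7, 15, 13, 18, 21, 40, 40]
Partition 4: pivot=18 at index 3 -> [-7, 15, 13, 18, 21, 40, 40]
Partition 5: pivot=13 at index 1 -> [-7, 13, 15, 18, 21, 40, 40]


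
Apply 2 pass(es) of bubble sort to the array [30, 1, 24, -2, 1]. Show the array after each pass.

After pass 1: [1, 24, -2, 1, 30] (4 swaps)
After pass 2: [1, -2, 1, 24, 30] (2 swaps)
Total swaps: 6


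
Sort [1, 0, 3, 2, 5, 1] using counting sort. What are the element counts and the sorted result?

Count array: [1, 2, 1, 1, 0, 1]
(count[i] = number of elements equal to i)
Cumulative count: [1, 3, 4, 5, 5, 6]
Sorted: [0, 1, 1, 2, 3, 5]


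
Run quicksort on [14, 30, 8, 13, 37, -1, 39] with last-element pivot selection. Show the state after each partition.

Partition 1: pivot=39 at index 6 -> [14, 30, 8, 13, 37, -1, 39]
Partition 2: pivot=-1 at index 0 -> [-1, 30, 8, 13, 37, 14, 39]
Partition 3: pivot=14 at index 3 -> [-1, 8, 13, 14, 37, 30, 39]
Partition 4: pivot=13 at index 2 -> [-1, 8, 13, 14, 37, 30, 39]
Partition 5: pivot=30 at index 4 -> [-1, 8, 13, 14, 30, 37, 39]


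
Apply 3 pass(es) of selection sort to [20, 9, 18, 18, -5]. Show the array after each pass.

Pass 1: Select minimum -5 at index 4, swap -> [-5, 9, 18, 18, 20]
Pass 2: Select minimum 9 at index 1, swap -> [-5, 9, 18, 18, 20]
Pass 3: Select minimum 18 at index 2, swap -> [-5, 9, 18, 18, 20]


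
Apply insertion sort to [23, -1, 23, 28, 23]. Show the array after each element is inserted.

First element 23 is already 'sorted'
Insert -1: shifted 1 elements -> [-1, 23, 23, 28, 23]
Insert 23: shifted 0 elements -> [-1, 23, 23, 28, 23]
Insert 28: shifted 0 elements -> [-1, 23, 23, 28, 23]
Insert 23: shifted 1 elements -> [-1, 23, 23, 23, 28]


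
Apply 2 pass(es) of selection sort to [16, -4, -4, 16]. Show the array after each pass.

Pass 1: Select minimum -4 at index 1, swap -> [-4, 16, -4, 16]
Pass 2: Select minimum -4 at index 2, swap -> [-4, -4, 16, 16]


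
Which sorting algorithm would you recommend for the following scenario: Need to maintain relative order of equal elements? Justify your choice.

Best choice: Merge sort or Insertion sort
Reason: Both are stable; quicksort and heapsort are not stable


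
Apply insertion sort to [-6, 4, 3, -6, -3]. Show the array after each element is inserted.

First element -6 is already 'sorted'
Insert 4: shifted 0 elements -> [-6, 4, 3, -6, -3]
Insert 3: shifted 1 elements -> [-6, 3, 4, -6, -3]
Insert -6: shifted 2 elements -> [-6, -6, 3, 4, -3]
Insert -3: shifted 2 elements -> [-6, -6, -3, 3, 4]


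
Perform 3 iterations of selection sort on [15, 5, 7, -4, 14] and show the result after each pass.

Pass 1: Select minimum -4 at index 3, swap -> [-4, 5, 7, 15, 14]
Pass 2: Select minimum 5 at index 1, swap -> [-4, 5, 7, 15, 14]
Pass 3: Select minimum 7 at index 2, swap -> [-4, 5, 7, 15, 14]


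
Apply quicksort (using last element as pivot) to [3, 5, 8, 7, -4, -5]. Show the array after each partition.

Partition 1: pivot=-5 at index 0 -> [-5, 5, 8, 7, -4, 3]
Partition 2: pivot=3 at index 2 -> [-5, -4, 3, 7, 5, 8]
Partition 3: pivot=8 at index 5 -> [-5, -4, 3, 7, 5, 8]
Partition 4: pivot=5 at index 3 -> [-5, -4, 3, 5, 7, 8]


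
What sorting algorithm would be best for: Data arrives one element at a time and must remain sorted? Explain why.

Best choice: Insertion sort
Reason: Insertion sort naturally handles online/streaming input by inserting each new element into sorted position


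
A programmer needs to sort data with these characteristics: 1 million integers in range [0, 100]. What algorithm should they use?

Best choice: Counting sort
Reason: O(n + k) where k=100 is small; linear time beats O(n log n)


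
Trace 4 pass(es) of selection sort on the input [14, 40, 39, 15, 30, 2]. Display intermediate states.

Pass 1: Select minimum 2 at index 5, swap -> [2, 40, 39, 15, 30, 14]
Pass 2: Select minimum 14 at index 5, swap -> [2, 14, 39, 15, 30, 40]
Pass 3: Select minimum 15 at index 3, swap -> [2, 14, 15, 39, 30, 40]
Pass 4: Select minimum 30 at index 4, swap -> [2, 14, 15, 30, 39, 40]


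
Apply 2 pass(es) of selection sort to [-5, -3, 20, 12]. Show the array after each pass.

Pass 1: Select minimum -5 at index 0, swap -> [-5, -3, 20, 12]
Pass 2: Select minimum -3 at index 1, swap -> [-5, -3, 20, 12]


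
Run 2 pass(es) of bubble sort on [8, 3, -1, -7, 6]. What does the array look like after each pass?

After pass 1: [3, -1, -7, 6, 8] (4 swaps)
After pass 2: [-1, -7, 3, 6, 8] (2 swaps)
Total swaps: 6


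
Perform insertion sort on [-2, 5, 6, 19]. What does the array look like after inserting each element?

First element -2 is already 'sorted'
Insert 5: shifted 0 elements -> [-2, 5, 6, 19]
Insert 6: shifted 0 elements -> [-2, 5, 6, 19]
Insert 19: shifted 0 elements -> [-2, 5, 6, 19]


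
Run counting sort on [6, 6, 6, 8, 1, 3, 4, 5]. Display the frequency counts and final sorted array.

Count array: [0, 1, 0, 1, 1, 1, 3, 0, 1]
(count[i] = number of elements equal to i)
Cumulative count: [0, 1, 1, 2, 3, 4, 7, 7, 8]
Sorted: [1, 3, 4, 5, 6, 6, 6, 8]


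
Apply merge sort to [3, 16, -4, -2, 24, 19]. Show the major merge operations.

Divide and conquer:
  Merge [16] + [-4] -> [-4, 16]
  Merge [3] + [-4, 16] -> [-4, 3, 16]
  Merge [24] + [19] -> [19, 24]
  Merge [-2] + [19, 24] -> [-2, 19, 24]
  Merge [-4, 3, 16] + [-2, 19, 24] -> [-4, -2, 3, 16, 19, 24]


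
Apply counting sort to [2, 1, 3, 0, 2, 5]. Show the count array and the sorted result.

Count array: [1, 1, 2, 1, 0, 1]
(count[i] = number of elements equal to i)
Cumulative count: [1, 2, 4, 5, 5, 6]
Sorted: [0, 1, 2, 2, 3, 5]


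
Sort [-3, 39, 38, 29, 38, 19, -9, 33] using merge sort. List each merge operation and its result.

Divide and conquer:
  Merge [-3] + [39] -> [-3, 39]
  Merge [38] + [29] -> [29, 38]
  Merge [-3, 39] + [29, 38] -> [-3, 29, 38, 39]
  Merge [38] + [19] -> [19, 38]
  Merge [-9] + [33] -> [-9, 33]
  Merge [19, 38] + [-9, 33] -> [-9, 19, 33, 38]
  Merge [-3, 29, 38, 39] + [-9, 19, 33, 38] -> [-9, -3, 19, 29, 33, 38, 38, 39]


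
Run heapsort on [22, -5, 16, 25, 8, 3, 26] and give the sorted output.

Build heap: [26, 25, 22, -5, 8, 3, 16]
Extract 26: [25, 16, 22, -5, 8, 3, 26]
Extract 25: [22, 16, 3, -5, 8, 25, 26]
Extract 22: [16, 8, 3, -5, 22, 25, 26]
Extract 16: [8, -5, 3, 16, 22, 25, 26]
Extract 8: [3, -5, 8, 16, 22, 25, 26]
Extract 3: [-5, 3, 8, 16, 22, 25, 26]


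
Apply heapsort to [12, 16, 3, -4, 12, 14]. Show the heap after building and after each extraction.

Build heap: [16, 12, 14, -4, 12, 3]
Extract 16: [14, 12, 3, -4, 12, 16]
Extract 14: [12, 12, 3, -4, 14, 16]
Extract 12: [12, -4, 3, 12, 14, 16]
Extract 12: [3, -4, 12, 12, 14, 16]
Extract 3: [-4, 3, 12, 12, 14, 16]


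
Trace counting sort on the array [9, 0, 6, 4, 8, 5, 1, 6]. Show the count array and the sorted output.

Count array: [1, 1, 0, 0, 1, 1, 2, 0, 1, 1]
(count[i] = number of elements equal to i)
Cumulative count: [1, 2, 2, 2, 3, 4, 6, 6, 7, 8]
Sorted: [0, 1, 4, 5, 6, 6, 8, 9]


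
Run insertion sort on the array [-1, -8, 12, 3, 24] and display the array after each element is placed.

First element -1 is already 'sorted'
Insert -8: shifted 1 elements -> [-8, -1, 12, 3, 24]
Insert 12: shifted 0 elements -> [-8, -1, 12, 3, 24]
Insert 3: shifted 1 elements -> [-8, -1, 3, 12, 24]
Insert 24: shifted 0 elements -> [-8, -1, 3, 12, 24]


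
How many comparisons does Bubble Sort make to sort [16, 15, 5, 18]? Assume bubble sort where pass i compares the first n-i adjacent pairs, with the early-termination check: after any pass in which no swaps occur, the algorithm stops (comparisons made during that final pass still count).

Pass 1: compare adjacent pairs (0,1)..(2,3) = 3 comparison(s), 2 swap(s) -> [15, 5, 16, 18]
Pass 2: compare adjacent pairs (0,1)..(1,2) = 2 comparison(s), 1 swap(s) -> [5, 15, 16, 18]
Pass 3: compare adjacent pairs (0,1)..(0,1) = 1 comparison(s), 0 swap(s) -> [5, 15, 16, 18]
No swaps in this pass, so bubble sort stops here.
Total comparisons: 3 + 2 + 1 = 6


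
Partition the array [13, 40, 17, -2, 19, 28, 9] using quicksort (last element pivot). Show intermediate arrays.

Partition 1: pivot=9 at index 1 -> [-2, 9, 17, 13, 19, 28, 40]
Partition 2: pivot=40 at index 6 -> [-2, 9, 17, 13, 19, 28, 40]
Partition 3: pivot=28 at index 5 -> [-2, 9, 17, 13, 19, 28, 40]
Partition 4: pivot=19 at index 4 -> [-2, 9, 17, 13, 19, 28, 40]
Partition 5: pivot=13 at index 2 -> [-2, 9, 13, 17, 19, 28, 40]


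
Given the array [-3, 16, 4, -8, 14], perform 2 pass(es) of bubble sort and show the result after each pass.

After pass 1: [-3, 4, -8, 14, 16] (3 swaps)
After pass 2: [-3, -8, 4, 14, 16] (1 swaps)
Total swaps: 4


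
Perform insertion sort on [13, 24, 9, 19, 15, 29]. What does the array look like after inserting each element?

First element 13 is already 'sorted'
Insert 24: shifted 0 elements -> [13, 24, 9, 19, 15, 29]
Insert 9: shifted 2 elements -> [9, 13, 24, 19, 15, 29]
Insert 19: shifted 1 elements -> [9, 13, 19, 24, 15, 29]
Insert 15: shifted 2 elements -> [9, 13, 15, 19, 24, 29]
Insert 29: shifted 0 elements -> [9, 13, 15, 19, 24, 29]


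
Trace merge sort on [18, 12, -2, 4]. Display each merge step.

Divide and conquer:
  Merge [18] + [12] -> [12, 18]
  Merge [-2] + [4] -> [-2, 4]
  Merge [12, 18] + [-2, 4] -> [-2, 4, 12, 18]


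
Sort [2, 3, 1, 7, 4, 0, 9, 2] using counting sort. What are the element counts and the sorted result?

Count array: [1, 1, 2, 1, 1, 0, 0, 1, 0, 1]
(count[i] = number of elements equal to i)
Cumulative count: [1, 2, 4, 5, 6, 6, 6, 7, 7, 8]
Sorted: [0, 1, 2, 2, 3, 4, 7, 9]


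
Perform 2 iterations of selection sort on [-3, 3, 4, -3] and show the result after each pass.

Pass 1: Select minimum -3 at index 0, swap -> [-3, 3, 4, -3]
Pass 2: Select minimum -3 at index 3, swap -> [-3, -3, 4, 3]


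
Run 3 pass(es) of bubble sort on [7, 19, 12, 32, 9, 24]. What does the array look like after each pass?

After pass 1: [7, 12, 19, 9, 24, 32] (3 swaps)
After pass 2: [7, 12, 9, 19, 24, 32] (1 swaps)
After pass 3: [7, 9, 12, 19, 24, 32] (1 swaps)
Total swaps: 5


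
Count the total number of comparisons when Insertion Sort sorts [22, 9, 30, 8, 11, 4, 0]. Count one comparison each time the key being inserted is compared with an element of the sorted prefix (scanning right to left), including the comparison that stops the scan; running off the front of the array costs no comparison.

Insert 9: 22 > 9 (shift), reached front = 1 comparison(s) -> [9, 22, 30, 8, 11, 4, 0]
Insert 30: 22 <= 30 (stop) = 1 comparison(s) -> [9, 22, 30, 8, 11, 4, 0]
Insert 8: 30 > 8 (shift), 22 > 8 (shift), 9 > 8 (shift), reached front = 3 comparison(s) -> [8, 9, 22, 30, 11, 4, 0]
Insert 11: 30 > 11 (shift), 22 > 11 (shift), 9 <= 11 (stop) = 3 comparison(s) -> [8, 9, 11, 22, 30, 4, 0]
Insert 4: 30 > 4 (shift), 22 > 4 (shift), 11 > 4 (shift), 9 > 4 (shift), 8 > 4 (shift), reached front = 5 comparison(s) -> [4, 8, 9, 11, 22, 30, 0]
Insert 0: 30 > 0 (shift), 22 > 0 (shift), 11 > 0 (shift), 9 > 0 (shift), 8 > 0 (shift), 4 > 0 (shift), reached front = 6 comparison(s) -> [0, 4, 8, 9, 11, 22, 30]
Total comparisons: 1 + 1 + 3 + 3 + 5 + 6 = 19


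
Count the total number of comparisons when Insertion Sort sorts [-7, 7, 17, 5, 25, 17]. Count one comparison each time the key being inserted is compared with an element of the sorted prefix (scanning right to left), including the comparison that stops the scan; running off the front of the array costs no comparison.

Insert 7: -7 <= 7 (stop) = 1 comparison(s) -> [-7, 7, 17, 5, 25, 17]
Insert 17: 7 <= 17 (stop) = 1 comparison(s) -> [-7, 7, 17, 5, 25, 17]
Insert 5: 17 > 5 (shift), 7 > 5 (shift), -7 <= 5 (stop) = 3 comparison(s) -> [-7, 5, 7, 17, 25, 17]
Insert 25: 17 <= 25 (stop) = 1 comparison(s) -> [-7, 5, 7, 17, 25, 17]
Insert 17: 25 > 17 (shift), 17 <= 17 (stop) = 2 comparison(s) -> [-7, 5, 7, 17, 17, 25]
Total comparisons: 1 + 1 + 3 + 1 + 2 = 8


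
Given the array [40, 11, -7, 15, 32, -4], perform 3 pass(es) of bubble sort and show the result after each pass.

After pass 1: [11, -7, 15, 32, -4, 40] (5 swaps)
After pass 2: [-7, 11, 15, -4, 32, 40] (2 swaps)
After pass 3: [-7, 11, -4, 15, 32, 40] (1 swaps)
Total swaps: 8


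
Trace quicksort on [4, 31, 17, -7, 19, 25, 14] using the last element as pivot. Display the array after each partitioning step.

Partition 1: pivot=14 at index 2 -> [4, -7, 14, 31, 19, 25, 17]
Partition 2: pivot=-7 at index 0 -> [-7, 4, 14, 31, 19, 25, 17]
Partition 3: pivot=17 at index 3 -> [-7, 4, 14, 17, 19, 25, 31]
Partition 4: pivot=31 at index 6 -> [-7, 4, 14, 17, 19, 25, 31]
Partition 5: pivot=25 at index 5 -> [-7, 4, 14, 17, 19, 25, 31]


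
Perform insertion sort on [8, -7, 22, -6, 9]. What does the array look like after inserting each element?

First element 8 is already 'sorted'
Insert -7: shifted 1 elements -> [-7, 8, 22, -6, 9]
Insert 22: shifted 0 elements -> [-7, 8, 22, -6, 9]
Insert -6: shifted 2 elements -> [-7, -6, 8, 22, 9]
Insert 9: shifted 1 elements -> [-7, -6, 8, 9, 22]


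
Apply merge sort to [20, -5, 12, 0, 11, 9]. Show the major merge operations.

Divide and conquer:
  Merge [-5] + [12] -> [-5, 12]
  Merge [20] + [-5, 12] -> [-5, 12, 20]
  Merge [11] + [9] -> [9, 11]
  Merge [0] + [9, 11] -> [0, 9, 11]
  Merge [-5, 12, 20] + [0, 9, 11] -> [-5, 0, 9, 11, 12, 20]


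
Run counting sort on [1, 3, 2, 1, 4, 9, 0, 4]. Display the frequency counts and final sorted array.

Count array: [1, 2, 1, 1, 2, 0, 0, 0, 0, 1]
(count[i] = number of elements equal to i)
Cumulative count: [1, 3, 4, 5, 7, 7, 7, 7, 7, 8]
Sorted: [0, 1, 1, 2, 3, 4, 4, 9]


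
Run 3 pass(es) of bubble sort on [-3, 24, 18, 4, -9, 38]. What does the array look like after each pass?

After pass 1: [-3, 18, 4, -9, 24, 38] (3 swaps)
After pass 2: [-3, 4, -9, 18, 24, 38] (2 swaps)
After pass 3: [-3, -9, 4, 18, 24, 38] (1 swaps)
Total swaps: 6


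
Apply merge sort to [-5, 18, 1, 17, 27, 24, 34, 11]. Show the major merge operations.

Divide and conquer:
  Merge [-5] + [18] -> [-5, 18]
  Merge [1] + [17] -> [1, 17]
  Merge [-5, 18] + [1, 17] -> [-5, 1, 17, 18]
  Merge [27] + [24] -> [24, 27]
  Merge [34] + [11] -> [11, 34]
  Merge [24, 27] + [11, 34] -> [11, 24, 27, 34]
  Merge [-5, 1, 17, 18] + [11, 24, 27, 34] -> [-5, 1, 11, 17, 18, 24, 27, 34]


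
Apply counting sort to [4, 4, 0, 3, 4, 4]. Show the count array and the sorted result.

Count array: [1, 0, 0, 1, 4]
(count[i] = number of elements equal to i)
Cumulative count: [1, 1, 1, 2, 6]
Sorted: [0, 3, 4, 4, 4, 4]


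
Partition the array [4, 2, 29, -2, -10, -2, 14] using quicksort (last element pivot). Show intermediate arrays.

Partition 1: pivot=14 at index 5 -> [4, 2, -2, -10, -2, 14, 29]
Partition 2: pivot=-2 at index 2 -> [-2, -10, -2, 2, 4, 14, 29]
Partition 3: pivot=-10 at index 0 -> [-10, -2, -2, 2, 4, 14, 29]
Partition 4: pivot=4 at index 4 -> [-10, -2, -2, 2, 4, 14, 29]


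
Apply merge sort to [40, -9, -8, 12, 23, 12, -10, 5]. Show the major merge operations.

Divide and conquer:
  Merge [40] + [-9] -> [-9, 40]
  Merge [-8] + [12] -> [-8, 12]
  Merge [-9, 40] + [-8, 12] -> [-9, -8, 12, 40]
  Merge [23] + [12] -> [12, 23]
  Merge [-10] + [5] -> [-10, 5]
  Merge [12, 23] + [-10, 5] -> [-10, 5, 12, 23]
  Merge [-9, -8, 12, 40] + [-10, 5, 12, 23] -> [-10, -9, -8, 5, 12, 12, 23, 40]


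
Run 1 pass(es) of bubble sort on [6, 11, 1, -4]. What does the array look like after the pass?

After pass 1: [6, 1, -4, 11] (2 swaps)
Total swaps: 2


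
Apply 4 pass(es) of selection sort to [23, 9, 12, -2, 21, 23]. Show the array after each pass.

Pass 1: Select minimum -2 at index 3, swap -> [-2, 9, 12, 23, 21, 23]
Pass 2: Select minimum 9 at index 1, swap -> [-2, 9, 12, 23, 21, 23]
Pass 3: Select minimum 12 at index 2, swap -> [-2, 9, 12, 23, 21, 23]
Pass 4: Select minimum 21 at index 4, swap -> [-2, 9, 12, 21, 23, 23]


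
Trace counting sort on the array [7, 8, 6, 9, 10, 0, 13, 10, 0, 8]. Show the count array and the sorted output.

Count array: [2, 0, 0, 0, 0, 0, 1, 1, 2, 1, 2, 0, 0, 1]
(count[i] = number of elements equal to i)
Cumulative count: [2, 2, 2, 2, 2, 2, 3, 4, 6, 7, 9, 9, 9, 10]
Sorted: [0, 0, 6, 7, 8, 8, 9, 10, 10, 13]


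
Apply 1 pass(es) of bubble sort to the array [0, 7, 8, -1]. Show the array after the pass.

After pass 1: [0, 7, -1, 8] (1 swaps)
Total swaps: 1


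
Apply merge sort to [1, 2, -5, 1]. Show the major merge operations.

Divide and conquer:
  Merge [1] + [2] -> [1, 2]
  Merge [-5] + [1] -> [-5, 1]
  Merge [1, 2] + [-5, 1] -> [-5, 1, 1, 2]


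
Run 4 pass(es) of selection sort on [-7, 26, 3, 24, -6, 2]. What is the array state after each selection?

Pass 1: Select minimum -7 at index 0, swap -> [-7, 26, 3, 24, -6, 2]
Pass 2: Select minimum -6 at index 4, swap -> [-7, -6, 3, 24, 26, 2]
Pass 3: Select minimum 2 at index 5, swap -> [-7, -6, 2, 24, 26, 3]
Pass 4: Select minimum 3 at index 5, swap -> [-7, -6, 2, 3, 26, 24]


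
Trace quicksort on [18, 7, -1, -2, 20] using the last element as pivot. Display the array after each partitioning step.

Partition 1: pivot=20 at index 4 -> [18, 7, -1, -2, 20]
Partition 2: pivot=-2 at index 0 -> [-2, 7, -1, 18, 20]
Partition 3: pivot=18 at index 3 -> [-2, 7, -1, 18, 20]
Partition 4: pivot=-1 at index 1 -> [-2, -1, 7, 18, 20]
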